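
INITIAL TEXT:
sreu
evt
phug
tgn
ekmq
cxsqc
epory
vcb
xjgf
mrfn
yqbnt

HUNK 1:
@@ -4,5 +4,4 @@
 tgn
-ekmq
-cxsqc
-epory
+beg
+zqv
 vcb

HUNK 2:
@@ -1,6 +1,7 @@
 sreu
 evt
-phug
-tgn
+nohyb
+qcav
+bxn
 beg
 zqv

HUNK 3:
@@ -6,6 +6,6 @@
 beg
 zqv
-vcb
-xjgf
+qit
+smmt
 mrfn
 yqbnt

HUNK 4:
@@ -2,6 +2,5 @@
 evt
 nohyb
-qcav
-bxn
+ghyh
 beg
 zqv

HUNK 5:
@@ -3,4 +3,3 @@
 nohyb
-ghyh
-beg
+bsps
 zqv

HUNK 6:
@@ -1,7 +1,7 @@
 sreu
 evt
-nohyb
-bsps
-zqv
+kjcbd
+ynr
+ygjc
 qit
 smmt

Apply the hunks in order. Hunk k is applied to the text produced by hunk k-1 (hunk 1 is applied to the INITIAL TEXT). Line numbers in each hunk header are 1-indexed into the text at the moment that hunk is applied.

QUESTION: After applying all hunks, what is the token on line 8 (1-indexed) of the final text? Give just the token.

Hunk 1: at line 4 remove [ekmq,cxsqc,epory] add [beg,zqv] -> 10 lines: sreu evt phug tgn beg zqv vcb xjgf mrfn yqbnt
Hunk 2: at line 1 remove [phug,tgn] add [nohyb,qcav,bxn] -> 11 lines: sreu evt nohyb qcav bxn beg zqv vcb xjgf mrfn yqbnt
Hunk 3: at line 6 remove [vcb,xjgf] add [qit,smmt] -> 11 lines: sreu evt nohyb qcav bxn beg zqv qit smmt mrfn yqbnt
Hunk 4: at line 2 remove [qcav,bxn] add [ghyh] -> 10 lines: sreu evt nohyb ghyh beg zqv qit smmt mrfn yqbnt
Hunk 5: at line 3 remove [ghyh,beg] add [bsps] -> 9 lines: sreu evt nohyb bsps zqv qit smmt mrfn yqbnt
Hunk 6: at line 1 remove [nohyb,bsps,zqv] add [kjcbd,ynr,ygjc] -> 9 lines: sreu evt kjcbd ynr ygjc qit smmt mrfn yqbnt
Final line 8: mrfn

Answer: mrfn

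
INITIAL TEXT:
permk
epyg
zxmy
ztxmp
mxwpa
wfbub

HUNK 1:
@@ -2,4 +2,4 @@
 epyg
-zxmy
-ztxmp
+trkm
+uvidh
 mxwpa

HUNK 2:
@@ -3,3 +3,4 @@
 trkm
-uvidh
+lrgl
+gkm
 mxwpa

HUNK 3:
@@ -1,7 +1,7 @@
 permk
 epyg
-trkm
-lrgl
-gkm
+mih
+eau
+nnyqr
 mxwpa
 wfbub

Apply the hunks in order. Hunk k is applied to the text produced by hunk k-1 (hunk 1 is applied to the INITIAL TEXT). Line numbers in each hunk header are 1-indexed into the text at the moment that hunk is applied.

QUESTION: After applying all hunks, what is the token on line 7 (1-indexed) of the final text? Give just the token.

Answer: wfbub

Derivation:
Hunk 1: at line 2 remove [zxmy,ztxmp] add [trkm,uvidh] -> 6 lines: permk epyg trkm uvidh mxwpa wfbub
Hunk 2: at line 3 remove [uvidh] add [lrgl,gkm] -> 7 lines: permk epyg trkm lrgl gkm mxwpa wfbub
Hunk 3: at line 1 remove [trkm,lrgl,gkm] add [mih,eau,nnyqr] -> 7 lines: permk epyg mih eau nnyqr mxwpa wfbub
Final line 7: wfbub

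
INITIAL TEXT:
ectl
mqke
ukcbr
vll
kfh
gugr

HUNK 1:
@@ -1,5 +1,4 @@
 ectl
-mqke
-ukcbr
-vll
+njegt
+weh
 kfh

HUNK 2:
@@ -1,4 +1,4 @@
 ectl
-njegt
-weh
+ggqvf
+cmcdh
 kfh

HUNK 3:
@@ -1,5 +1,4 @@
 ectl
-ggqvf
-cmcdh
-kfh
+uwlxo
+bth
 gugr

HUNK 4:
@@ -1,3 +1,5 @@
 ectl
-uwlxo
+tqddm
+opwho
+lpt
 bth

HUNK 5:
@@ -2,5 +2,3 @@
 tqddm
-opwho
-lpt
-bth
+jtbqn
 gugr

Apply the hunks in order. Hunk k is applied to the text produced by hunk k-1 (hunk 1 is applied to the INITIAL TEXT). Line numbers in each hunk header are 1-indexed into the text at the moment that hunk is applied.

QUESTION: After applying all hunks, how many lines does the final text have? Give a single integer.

Answer: 4

Derivation:
Hunk 1: at line 1 remove [mqke,ukcbr,vll] add [njegt,weh] -> 5 lines: ectl njegt weh kfh gugr
Hunk 2: at line 1 remove [njegt,weh] add [ggqvf,cmcdh] -> 5 lines: ectl ggqvf cmcdh kfh gugr
Hunk 3: at line 1 remove [ggqvf,cmcdh,kfh] add [uwlxo,bth] -> 4 lines: ectl uwlxo bth gugr
Hunk 4: at line 1 remove [uwlxo] add [tqddm,opwho,lpt] -> 6 lines: ectl tqddm opwho lpt bth gugr
Hunk 5: at line 2 remove [opwho,lpt,bth] add [jtbqn] -> 4 lines: ectl tqddm jtbqn gugr
Final line count: 4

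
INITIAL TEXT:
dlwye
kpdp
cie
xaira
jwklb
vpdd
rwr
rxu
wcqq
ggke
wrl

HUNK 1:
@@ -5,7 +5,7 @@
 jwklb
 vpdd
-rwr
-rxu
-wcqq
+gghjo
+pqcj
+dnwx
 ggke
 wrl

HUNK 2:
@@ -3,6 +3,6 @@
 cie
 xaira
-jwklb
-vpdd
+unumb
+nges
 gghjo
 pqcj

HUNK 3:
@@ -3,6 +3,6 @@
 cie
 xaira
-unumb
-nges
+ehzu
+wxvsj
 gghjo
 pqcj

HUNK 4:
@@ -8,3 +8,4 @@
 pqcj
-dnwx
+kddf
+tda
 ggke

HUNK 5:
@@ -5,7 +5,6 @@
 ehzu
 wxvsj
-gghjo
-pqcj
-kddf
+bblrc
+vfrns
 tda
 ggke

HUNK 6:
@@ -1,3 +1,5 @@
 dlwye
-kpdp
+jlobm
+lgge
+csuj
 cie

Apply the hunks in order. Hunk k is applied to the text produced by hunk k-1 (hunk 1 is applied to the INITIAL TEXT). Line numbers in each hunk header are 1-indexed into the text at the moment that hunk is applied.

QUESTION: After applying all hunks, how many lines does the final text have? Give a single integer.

Hunk 1: at line 5 remove [rwr,rxu,wcqq] add [gghjo,pqcj,dnwx] -> 11 lines: dlwye kpdp cie xaira jwklb vpdd gghjo pqcj dnwx ggke wrl
Hunk 2: at line 3 remove [jwklb,vpdd] add [unumb,nges] -> 11 lines: dlwye kpdp cie xaira unumb nges gghjo pqcj dnwx ggke wrl
Hunk 3: at line 3 remove [unumb,nges] add [ehzu,wxvsj] -> 11 lines: dlwye kpdp cie xaira ehzu wxvsj gghjo pqcj dnwx ggke wrl
Hunk 4: at line 8 remove [dnwx] add [kddf,tda] -> 12 lines: dlwye kpdp cie xaira ehzu wxvsj gghjo pqcj kddf tda ggke wrl
Hunk 5: at line 5 remove [gghjo,pqcj,kddf] add [bblrc,vfrns] -> 11 lines: dlwye kpdp cie xaira ehzu wxvsj bblrc vfrns tda ggke wrl
Hunk 6: at line 1 remove [kpdp] add [jlobm,lgge,csuj] -> 13 lines: dlwye jlobm lgge csuj cie xaira ehzu wxvsj bblrc vfrns tda ggke wrl
Final line count: 13

Answer: 13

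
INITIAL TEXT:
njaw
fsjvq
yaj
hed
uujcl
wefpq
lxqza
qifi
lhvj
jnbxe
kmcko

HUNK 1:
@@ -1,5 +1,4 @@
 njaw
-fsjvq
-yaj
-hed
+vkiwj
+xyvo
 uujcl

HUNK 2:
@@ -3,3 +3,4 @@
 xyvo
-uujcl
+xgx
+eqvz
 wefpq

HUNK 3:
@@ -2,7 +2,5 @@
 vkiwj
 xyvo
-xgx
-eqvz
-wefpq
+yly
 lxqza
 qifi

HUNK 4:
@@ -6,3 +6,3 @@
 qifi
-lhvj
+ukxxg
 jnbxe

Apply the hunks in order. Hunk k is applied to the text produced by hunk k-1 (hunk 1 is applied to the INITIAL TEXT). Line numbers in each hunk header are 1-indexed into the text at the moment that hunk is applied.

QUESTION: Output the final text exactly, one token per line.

Hunk 1: at line 1 remove [fsjvq,yaj,hed] add [vkiwj,xyvo] -> 10 lines: njaw vkiwj xyvo uujcl wefpq lxqza qifi lhvj jnbxe kmcko
Hunk 2: at line 3 remove [uujcl] add [xgx,eqvz] -> 11 lines: njaw vkiwj xyvo xgx eqvz wefpq lxqza qifi lhvj jnbxe kmcko
Hunk 3: at line 2 remove [xgx,eqvz,wefpq] add [yly] -> 9 lines: njaw vkiwj xyvo yly lxqza qifi lhvj jnbxe kmcko
Hunk 4: at line 6 remove [lhvj] add [ukxxg] -> 9 lines: njaw vkiwj xyvo yly lxqza qifi ukxxg jnbxe kmcko

Answer: njaw
vkiwj
xyvo
yly
lxqza
qifi
ukxxg
jnbxe
kmcko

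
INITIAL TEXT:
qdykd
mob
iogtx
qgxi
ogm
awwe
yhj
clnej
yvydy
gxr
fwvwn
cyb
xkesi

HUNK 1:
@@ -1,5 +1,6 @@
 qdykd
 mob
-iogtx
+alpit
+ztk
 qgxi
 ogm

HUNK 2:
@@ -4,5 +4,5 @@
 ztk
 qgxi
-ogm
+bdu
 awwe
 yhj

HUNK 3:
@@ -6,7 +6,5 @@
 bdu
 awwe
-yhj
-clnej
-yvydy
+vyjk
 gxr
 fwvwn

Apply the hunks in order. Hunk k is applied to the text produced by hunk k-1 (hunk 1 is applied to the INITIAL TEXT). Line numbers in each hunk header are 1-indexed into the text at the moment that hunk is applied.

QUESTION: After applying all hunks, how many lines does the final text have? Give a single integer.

Hunk 1: at line 1 remove [iogtx] add [alpit,ztk] -> 14 lines: qdykd mob alpit ztk qgxi ogm awwe yhj clnej yvydy gxr fwvwn cyb xkesi
Hunk 2: at line 4 remove [ogm] add [bdu] -> 14 lines: qdykd mob alpit ztk qgxi bdu awwe yhj clnej yvydy gxr fwvwn cyb xkesi
Hunk 3: at line 6 remove [yhj,clnej,yvydy] add [vyjk] -> 12 lines: qdykd mob alpit ztk qgxi bdu awwe vyjk gxr fwvwn cyb xkesi
Final line count: 12

Answer: 12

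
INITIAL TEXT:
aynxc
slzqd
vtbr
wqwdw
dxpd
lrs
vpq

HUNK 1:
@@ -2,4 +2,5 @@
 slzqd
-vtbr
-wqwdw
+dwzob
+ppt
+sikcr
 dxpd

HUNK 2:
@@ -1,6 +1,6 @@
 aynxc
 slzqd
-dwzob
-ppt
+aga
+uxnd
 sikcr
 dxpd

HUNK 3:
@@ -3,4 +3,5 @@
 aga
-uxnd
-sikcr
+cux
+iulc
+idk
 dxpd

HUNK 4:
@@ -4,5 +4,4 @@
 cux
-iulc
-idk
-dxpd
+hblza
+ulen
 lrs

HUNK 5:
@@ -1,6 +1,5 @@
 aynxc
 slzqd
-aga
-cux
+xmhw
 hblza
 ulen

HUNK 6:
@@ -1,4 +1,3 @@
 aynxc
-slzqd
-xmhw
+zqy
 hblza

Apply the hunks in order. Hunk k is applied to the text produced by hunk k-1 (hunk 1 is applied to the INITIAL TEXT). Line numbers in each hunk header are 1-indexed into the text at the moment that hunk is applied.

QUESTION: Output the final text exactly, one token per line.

Answer: aynxc
zqy
hblza
ulen
lrs
vpq

Derivation:
Hunk 1: at line 2 remove [vtbr,wqwdw] add [dwzob,ppt,sikcr] -> 8 lines: aynxc slzqd dwzob ppt sikcr dxpd lrs vpq
Hunk 2: at line 1 remove [dwzob,ppt] add [aga,uxnd] -> 8 lines: aynxc slzqd aga uxnd sikcr dxpd lrs vpq
Hunk 3: at line 3 remove [uxnd,sikcr] add [cux,iulc,idk] -> 9 lines: aynxc slzqd aga cux iulc idk dxpd lrs vpq
Hunk 4: at line 4 remove [iulc,idk,dxpd] add [hblza,ulen] -> 8 lines: aynxc slzqd aga cux hblza ulen lrs vpq
Hunk 5: at line 1 remove [aga,cux] add [xmhw] -> 7 lines: aynxc slzqd xmhw hblza ulen lrs vpq
Hunk 6: at line 1 remove [slzqd,xmhw] add [zqy] -> 6 lines: aynxc zqy hblza ulen lrs vpq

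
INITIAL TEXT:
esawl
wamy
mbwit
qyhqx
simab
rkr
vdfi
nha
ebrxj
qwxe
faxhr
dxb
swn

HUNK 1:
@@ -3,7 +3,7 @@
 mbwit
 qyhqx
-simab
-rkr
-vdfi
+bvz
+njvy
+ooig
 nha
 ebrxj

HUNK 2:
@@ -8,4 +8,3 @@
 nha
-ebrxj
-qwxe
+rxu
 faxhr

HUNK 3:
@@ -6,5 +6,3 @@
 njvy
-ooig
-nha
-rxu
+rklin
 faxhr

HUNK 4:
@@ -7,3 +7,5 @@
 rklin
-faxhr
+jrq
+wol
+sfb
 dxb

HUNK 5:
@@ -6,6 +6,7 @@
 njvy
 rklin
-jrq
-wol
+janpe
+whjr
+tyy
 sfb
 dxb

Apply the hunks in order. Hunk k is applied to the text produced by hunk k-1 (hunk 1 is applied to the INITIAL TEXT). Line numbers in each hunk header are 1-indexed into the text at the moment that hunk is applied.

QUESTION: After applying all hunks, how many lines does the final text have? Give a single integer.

Answer: 13

Derivation:
Hunk 1: at line 3 remove [simab,rkr,vdfi] add [bvz,njvy,ooig] -> 13 lines: esawl wamy mbwit qyhqx bvz njvy ooig nha ebrxj qwxe faxhr dxb swn
Hunk 2: at line 8 remove [ebrxj,qwxe] add [rxu] -> 12 lines: esawl wamy mbwit qyhqx bvz njvy ooig nha rxu faxhr dxb swn
Hunk 3: at line 6 remove [ooig,nha,rxu] add [rklin] -> 10 lines: esawl wamy mbwit qyhqx bvz njvy rklin faxhr dxb swn
Hunk 4: at line 7 remove [faxhr] add [jrq,wol,sfb] -> 12 lines: esawl wamy mbwit qyhqx bvz njvy rklin jrq wol sfb dxb swn
Hunk 5: at line 6 remove [jrq,wol] add [janpe,whjr,tyy] -> 13 lines: esawl wamy mbwit qyhqx bvz njvy rklin janpe whjr tyy sfb dxb swn
Final line count: 13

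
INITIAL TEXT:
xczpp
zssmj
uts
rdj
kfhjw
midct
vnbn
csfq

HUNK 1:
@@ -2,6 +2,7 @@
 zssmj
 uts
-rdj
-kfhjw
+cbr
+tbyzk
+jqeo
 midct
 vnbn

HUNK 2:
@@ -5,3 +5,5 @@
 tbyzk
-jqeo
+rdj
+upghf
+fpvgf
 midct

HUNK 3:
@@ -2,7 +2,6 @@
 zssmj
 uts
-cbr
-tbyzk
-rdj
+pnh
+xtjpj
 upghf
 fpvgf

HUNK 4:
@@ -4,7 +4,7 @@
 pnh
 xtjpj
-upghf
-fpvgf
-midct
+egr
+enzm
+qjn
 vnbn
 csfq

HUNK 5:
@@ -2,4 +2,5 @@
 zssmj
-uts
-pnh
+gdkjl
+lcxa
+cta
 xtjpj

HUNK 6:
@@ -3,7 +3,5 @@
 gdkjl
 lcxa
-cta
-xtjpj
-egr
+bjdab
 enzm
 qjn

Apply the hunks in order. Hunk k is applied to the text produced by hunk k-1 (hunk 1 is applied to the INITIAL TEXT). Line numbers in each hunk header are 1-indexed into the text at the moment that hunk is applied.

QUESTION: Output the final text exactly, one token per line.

Answer: xczpp
zssmj
gdkjl
lcxa
bjdab
enzm
qjn
vnbn
csfq

Derivation:
Hunk 1: at line 2 remove [rdj,kfhjw] add [cbr,tbyzk,jqeo] -> 9 lines: xczpp zssmj uts cbr tbyzk jqeo midct vnbn csfq
Hunk 2: at line 5 remove [jqeo] add [rdj,upghf,fpvgf] -> 11 lines: xczpp zssmj uts cbr tbyzk rdj upghf fpvgf midct vnbn csfq
Hunk 3: at line 2 remove [cbr,tbyzk,rdj] add [pnh,xtjpj] -> 10 lines: xczpp zssmj uts pnh xtjpj upghf fpvgf midct vnbn csfq
Hunk 4: at line 4 remove [upghf,fpvgf,midct] add [egr,enzm,qjn] -> 10 lines: xczpp zssmj uts pnh xtjpj egr enzm qjn vnbn csfq
Hunk 5: at line 2 remove [uts,pnh] add [gdkjl,lcxa,cta] -> 11 lines: xczpp zssmj gdkjl lcxa cta xtjpj egr enzm qjn vnbn csfq
Hunk 6: at line 3 remove [cta,xtjpj,egr] add [bjdab] -> 9 lines: xczpp zssmj gdkjl lcxa bjdab enzm qjn vnbn csfq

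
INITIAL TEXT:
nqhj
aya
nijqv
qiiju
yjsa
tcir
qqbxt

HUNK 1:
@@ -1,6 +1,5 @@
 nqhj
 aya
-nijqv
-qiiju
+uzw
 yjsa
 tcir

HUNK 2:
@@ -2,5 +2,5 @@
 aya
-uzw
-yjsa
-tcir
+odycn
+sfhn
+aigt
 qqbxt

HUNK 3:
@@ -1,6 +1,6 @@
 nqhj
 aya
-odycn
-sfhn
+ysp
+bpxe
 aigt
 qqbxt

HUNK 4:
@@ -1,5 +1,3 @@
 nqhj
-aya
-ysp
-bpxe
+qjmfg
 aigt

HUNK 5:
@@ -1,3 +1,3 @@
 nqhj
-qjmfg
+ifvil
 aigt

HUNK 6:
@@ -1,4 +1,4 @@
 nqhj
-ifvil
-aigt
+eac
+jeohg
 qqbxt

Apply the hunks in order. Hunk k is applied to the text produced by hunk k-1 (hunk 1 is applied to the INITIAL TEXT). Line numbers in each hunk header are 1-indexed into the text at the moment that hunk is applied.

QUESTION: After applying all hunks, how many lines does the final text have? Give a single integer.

Hunk 1: at line 1 remove [nijqv,qiiju] add [uzw] -> 6 lines: nqhj aya uzw yjsa tcir qqbxt
Hunk 2: at line 2 remove [uzw,yjsa,tcir] add [odycn,sfhn,aigt] -> 6 lines: nqhj aya odycn sfhn aigt qqbxt
Hunk 3: at line 1 remove [odycn,sfhn] add [ysp,bpxe] -> 6 lines: nqhj aya ysp bpxe aigt qqbxt
Hunk 4: at line 1 remove [aya,ysp,bpxe] add [qjmfg] -> 4 lines: nqhj qjmfg aigt qqbxt
Hunk 5: at line 1 remove [qjmfg] add [ifvil] -> 4 lines: nqhj ifvil aigt qqbxt
Hunk 6: at line 1 remove [ifvil,aigt] add [eac,jeohg] -> 4 lines: nqhj eac jeohg qqbxt
Final line count: 4

Answer: 4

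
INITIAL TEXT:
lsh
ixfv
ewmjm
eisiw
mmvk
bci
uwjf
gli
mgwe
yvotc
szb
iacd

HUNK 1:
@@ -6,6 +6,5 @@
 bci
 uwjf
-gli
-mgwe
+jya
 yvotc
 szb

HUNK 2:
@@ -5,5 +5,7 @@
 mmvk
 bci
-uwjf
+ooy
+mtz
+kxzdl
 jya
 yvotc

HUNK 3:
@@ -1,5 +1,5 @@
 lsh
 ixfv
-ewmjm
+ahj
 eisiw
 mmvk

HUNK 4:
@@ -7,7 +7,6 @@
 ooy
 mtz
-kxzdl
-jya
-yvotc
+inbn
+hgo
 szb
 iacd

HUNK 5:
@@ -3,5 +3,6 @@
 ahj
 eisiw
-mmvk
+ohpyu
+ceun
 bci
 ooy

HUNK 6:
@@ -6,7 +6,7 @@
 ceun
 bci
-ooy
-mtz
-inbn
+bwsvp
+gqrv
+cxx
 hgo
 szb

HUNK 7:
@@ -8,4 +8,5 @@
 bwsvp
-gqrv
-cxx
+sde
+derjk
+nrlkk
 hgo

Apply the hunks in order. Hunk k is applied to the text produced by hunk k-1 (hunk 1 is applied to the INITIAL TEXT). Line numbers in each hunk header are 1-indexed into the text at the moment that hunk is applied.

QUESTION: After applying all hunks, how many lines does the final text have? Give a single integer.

Answer: 14

Derivation:
Hunk 1: at line 6 remove [gli,mgwe] add [jya] -> 11 lines: lsh ixfv ewmjm eisiw mmvk bci uwjf jya yvotc szb iacd
Hunk 2: at line 5 remove [uwjf] add [ooy,mtz,kxzdl] -> 13 lines: lsh ixfv ewmjm eisiw mmvk bci ooy mtz kxzdl jya yvotc szb iacd
Hunk 3: at line 1 remove [ewmjm] add [ahj] -> 13 lines: lsh ixfv ahj eisiw mmvk bci ooy mtz kxzdl jya yvotc szb iacd
Hunk 4: at line 7 remove [kxzdl,jya,yvotc] add [inbn,hgo] -> 12 lines: lsh ixfv ahj eisiw mmvk bci ooy mtz inbn hgo szb iacd
Hunk 5: at line 3 remove [mmvk] add [ohpyu,ceun] -> 13 lines: lsh ixfv ahj eisiw ohpyu ceun bci ooy mtz inbn hgo szb iacd
Hunk 6: at line 6 remove [ooy,mtz,inbn] add [bwsvp,gqrv,cxx] -> 13 lines: lsh ixfv ahj eisiw ohpyu ceun bci bwsvp gqrv cxx hgo szb iacd
Hunk 7: at line 8 remove [gqrv,cxx] add [sde,derjk,nrlkk] -> 14 lines: lsh ixfv ahj eisiw ohpyu ceun bci bwsvp sde derjk nrlkk hgo szb iacd
Final line count: 14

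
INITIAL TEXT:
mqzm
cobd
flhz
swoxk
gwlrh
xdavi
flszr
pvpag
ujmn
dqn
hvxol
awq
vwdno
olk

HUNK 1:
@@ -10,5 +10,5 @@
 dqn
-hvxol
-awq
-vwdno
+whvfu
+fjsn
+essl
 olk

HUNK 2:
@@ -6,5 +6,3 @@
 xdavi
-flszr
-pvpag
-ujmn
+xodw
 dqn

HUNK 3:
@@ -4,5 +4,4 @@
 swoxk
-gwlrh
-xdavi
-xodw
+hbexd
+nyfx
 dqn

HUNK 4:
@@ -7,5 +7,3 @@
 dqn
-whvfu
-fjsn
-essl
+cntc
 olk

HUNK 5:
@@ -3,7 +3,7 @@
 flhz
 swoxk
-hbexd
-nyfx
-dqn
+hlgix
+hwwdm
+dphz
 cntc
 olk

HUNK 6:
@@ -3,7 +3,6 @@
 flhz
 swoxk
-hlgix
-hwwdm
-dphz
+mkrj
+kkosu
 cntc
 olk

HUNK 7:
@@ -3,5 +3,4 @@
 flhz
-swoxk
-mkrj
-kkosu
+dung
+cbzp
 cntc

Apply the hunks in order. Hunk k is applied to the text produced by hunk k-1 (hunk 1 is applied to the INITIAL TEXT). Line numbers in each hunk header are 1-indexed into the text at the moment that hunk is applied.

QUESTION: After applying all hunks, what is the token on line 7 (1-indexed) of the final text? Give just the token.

Answer: olk

Derivation:
Hunk 1: at line 10 remove [hvxol,awq,vwdno] add [whvfu,fjsn,essl] -> 14 lines: mqzm cobd flhz swoxk gwlrh xdavi flszr pvpag ujmn dqn whvfu fjsn essl olk
Hunk 2: at line 6 remove [flszr,pvpag,ujmn] add [xodw] -> 12 lines: mqzm cobd flhz swoxk gwlrh xdavi xodw dqn whvfu fjsn essl olk
Hunk 3: at line 4 remove [gwlrh,xdavi,xodw] add [hbexd,nyfx] -> 11 lines: mqzm cobd flhz swoxk hbexd nyfx dqn whvfu fjsn essl olk
Hunk 4: at line 7 remove [whvfu,fjsn,essl] add [cntc] -> 9 lines: mqzm cobd flhz swoxk hbexd nyfx dqn cntc olk
Hunk 5: at line 3 remove [hbexd,nyfx,dqn] add [hlgix,hwwdm,dphz] -> 9 lines: mqzm cobd flhz swoxk hlgix hwwdm dphz cntc olk
Hunk 6: at line 3 remove [hlgix,hwwdm,dphz] add [mkrj,kkosu] -> 8 lines: mqzm cobd flhz swoxk mkrj kkosu cntc olk
Hunk 7: at line 3 remove [swoxk,mkrj,kkosu] add [dung,cbzp] -> 7 lines: mqzm cobd flhz dung cbzp cntc olk
Final line 7: olk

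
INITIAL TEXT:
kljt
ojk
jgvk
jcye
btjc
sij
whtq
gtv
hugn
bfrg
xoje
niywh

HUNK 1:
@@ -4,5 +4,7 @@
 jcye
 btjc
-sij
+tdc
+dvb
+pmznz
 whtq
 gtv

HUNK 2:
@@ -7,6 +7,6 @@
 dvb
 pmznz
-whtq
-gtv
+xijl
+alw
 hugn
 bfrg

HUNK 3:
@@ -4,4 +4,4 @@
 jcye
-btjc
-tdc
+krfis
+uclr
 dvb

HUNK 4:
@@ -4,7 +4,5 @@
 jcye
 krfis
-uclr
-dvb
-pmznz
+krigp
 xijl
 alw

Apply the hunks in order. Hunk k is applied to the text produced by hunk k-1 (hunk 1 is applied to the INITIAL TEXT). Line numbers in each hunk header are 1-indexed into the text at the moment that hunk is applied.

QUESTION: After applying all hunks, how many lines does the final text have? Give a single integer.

Hunk 1: at line 4 remove [sij] add [tdc,dvb,pmznz] -> 14 lines: kljt ojk jgvk jcye btjc tdc dvb pmznz whtq gtv hugn bfrg xoje niywh
Hunk 2: at line 7 remove [whtq,gtv] add [xijl,alw] -> 14 lines: kljt ojk jgvk jcye btjc tdc dvb pmznz xijl alw hugn bfrg xoje niywh
Hunk 3: at line 4 remove [btjc,tdc] add [krfis,uclr] -> 14 lines: kljt ojk jgvk jcye krfis uclr dvb pmznz xijl alw hugn bfrg xoje niywh
Hunk 4: at line 4 remove [uclr,dvb,pmznz] add [krigp] -> 12 lines: kljt ojk jgvk jcye krfis krigp xijl alw hugn bfrg xoje niywh
Final line count: 12

Answer: 12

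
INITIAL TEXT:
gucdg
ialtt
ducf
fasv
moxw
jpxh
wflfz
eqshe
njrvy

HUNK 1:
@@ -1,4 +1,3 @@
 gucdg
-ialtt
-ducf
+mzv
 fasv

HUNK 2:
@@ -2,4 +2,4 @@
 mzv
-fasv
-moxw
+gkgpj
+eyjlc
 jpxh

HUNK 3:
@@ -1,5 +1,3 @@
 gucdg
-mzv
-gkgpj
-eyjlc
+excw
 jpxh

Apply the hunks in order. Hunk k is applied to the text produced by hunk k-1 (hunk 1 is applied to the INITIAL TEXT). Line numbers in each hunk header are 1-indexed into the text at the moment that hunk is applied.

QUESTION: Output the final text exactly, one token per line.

Hunk 1: at line 1 remove [ialtt,ducf] add [mzv] -> 8 lines: gucdg mzv fasv moxw jpxh wflfz eqshe njrvy
Hunk 2: at line 2 remove [fasv,moxw] add [gkgpj,eyjlc] -> 8 lines: gucdg mzv gkgpj eyjlc jpxh wflfz eqshe njrvy
Hunk 3: at line 1 remove [mzv,gkgpj,eyjlc] add [excw] -> 6 lines: gucdg excw jpxh wflfz eqshe njrvy

Answer: gucdg
excw
jpxh
wflfz
eqshe
njrvy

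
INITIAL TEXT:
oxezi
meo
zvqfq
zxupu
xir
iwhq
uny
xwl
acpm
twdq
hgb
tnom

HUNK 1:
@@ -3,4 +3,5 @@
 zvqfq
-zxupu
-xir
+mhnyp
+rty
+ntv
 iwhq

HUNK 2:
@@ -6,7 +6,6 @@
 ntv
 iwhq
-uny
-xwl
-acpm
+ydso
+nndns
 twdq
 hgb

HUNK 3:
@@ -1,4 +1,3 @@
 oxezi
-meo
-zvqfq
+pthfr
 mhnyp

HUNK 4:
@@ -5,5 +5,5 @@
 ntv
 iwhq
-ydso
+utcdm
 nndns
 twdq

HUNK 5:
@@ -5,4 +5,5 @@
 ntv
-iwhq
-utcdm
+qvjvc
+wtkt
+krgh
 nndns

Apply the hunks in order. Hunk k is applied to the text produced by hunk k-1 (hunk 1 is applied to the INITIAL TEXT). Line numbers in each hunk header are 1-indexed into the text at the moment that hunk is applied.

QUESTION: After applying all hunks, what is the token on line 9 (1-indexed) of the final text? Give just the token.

Answer: nndns

Derivation:
Hunk 1: at line 3 remove [zxupu,xir] add [mhnyp,rty,ntv] -> 13 lines: oxezi meo zvqfq mhnyp rty ntv iwhq uny xwl acpm twdq hgb tnom
Hunk 2: at line 6 remove [uny,xwl,acpm] add [ydso,nndns] -> 12 lines: oxezi meo zvqfq mhnyp rty ntv iwhq ydso nndns twdq hgb tnom
Hunk 3: at line 1 remove [meo,zvqfq] add [pthfr] -> 11 lines: oxezi pthfr mhnyp rty ntv iwhq ydso nndns twdq hgb tnom
Hunk 4: at line 5 remove [ydso] add [utcdm] -> 11 lines: oxezi pthfr mhnyp rty ntv iwhq utcdm nndns twdq hgb tnom
Hunk 5: at line 5 remove [iwhq,utcdm] add [qvjvc,wtkt,krgh] -> 12 lines: oxezi pthfr mhnyp rty ntv qvjvc wtkt krgh nndns twdq hgb tnom
Final line 9: nndns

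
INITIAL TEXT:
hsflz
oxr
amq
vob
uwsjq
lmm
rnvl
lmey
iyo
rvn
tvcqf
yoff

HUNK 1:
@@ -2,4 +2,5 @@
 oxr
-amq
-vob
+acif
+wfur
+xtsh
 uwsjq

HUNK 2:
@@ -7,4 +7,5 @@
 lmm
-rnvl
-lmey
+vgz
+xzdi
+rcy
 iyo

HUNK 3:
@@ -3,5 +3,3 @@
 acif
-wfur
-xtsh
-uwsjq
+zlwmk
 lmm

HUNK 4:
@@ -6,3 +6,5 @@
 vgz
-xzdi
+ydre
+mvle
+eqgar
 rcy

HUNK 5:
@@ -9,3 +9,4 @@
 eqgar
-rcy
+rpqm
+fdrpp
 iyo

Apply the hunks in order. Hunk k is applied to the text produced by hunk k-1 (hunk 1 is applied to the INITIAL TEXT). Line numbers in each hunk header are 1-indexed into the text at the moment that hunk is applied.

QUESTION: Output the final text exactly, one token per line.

Answer: hsflz
oxr
acif
zlwmk
lmm
vgz
ydre
mvle
eqgar
rpqm
fdrpp
iyo
rvn
tvcqf
yoff

Derivation:
Hunk 1: at line 2 remove [amq,vob] add [acif,wfur,xtsh] -> 13 lines: hsflz oxr acif wfur xtsh uwsjq lmm rnvl lmey iyo rvn tvcqf yoff
Hunk 2: at line 7 remove [rnvl,lmey] add [vgz,xzdi,rcy] -> 14 lines: hsflz oxr acif wfur xtsh uwsjq lmm vgz xzdi rcy iyo rvn tvcqf yoff
Hunk 3: at line 3 remove [wfur,xtsh,uwsjq] add [zlwmk] -> 12 lines: hsflz oxr acif zlwmk lmm vgz xzdi rcy iyo rvn tvcqf yoff
Hunk 4: at line 6 remove [xzdi] add [ydre,mvle,eqgar] -> 14 lines: hsflz oxr acif zlwmk lmm vgz ydre mvle eqgar rcy iyo rvn tvcqf yoff
Hunk 5: at line 9 remove [rcy] add [rpqm,fdrpp] -> 15 lines: hsflz oxr acif zlwmk lmm vgz ydre mvle eqgar rpqm fdrpp iyo rvn tvcqf yoff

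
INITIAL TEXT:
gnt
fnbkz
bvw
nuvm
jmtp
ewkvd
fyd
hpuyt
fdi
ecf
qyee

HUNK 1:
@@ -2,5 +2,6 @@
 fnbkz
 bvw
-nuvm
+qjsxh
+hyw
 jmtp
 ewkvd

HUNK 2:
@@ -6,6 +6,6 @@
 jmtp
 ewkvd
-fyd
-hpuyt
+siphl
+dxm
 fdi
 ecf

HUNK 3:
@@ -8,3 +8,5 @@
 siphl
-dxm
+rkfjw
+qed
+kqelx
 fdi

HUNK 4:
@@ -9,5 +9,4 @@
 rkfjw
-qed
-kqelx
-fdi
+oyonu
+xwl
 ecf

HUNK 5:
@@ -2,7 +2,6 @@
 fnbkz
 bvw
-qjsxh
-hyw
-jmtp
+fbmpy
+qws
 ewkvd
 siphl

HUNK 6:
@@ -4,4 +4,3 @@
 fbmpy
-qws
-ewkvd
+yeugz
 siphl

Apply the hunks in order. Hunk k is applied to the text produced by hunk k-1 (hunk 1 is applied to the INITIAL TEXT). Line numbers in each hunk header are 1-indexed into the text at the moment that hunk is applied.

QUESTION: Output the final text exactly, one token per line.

Hunk 1: at line 2 remove [nuvm] add [qjsxh,hyw] -> 12 lines: gnt fnbkz bvw qjsxh hyw jmtp ewkvd fyd hpuyt fdi ecf qyee
Hunk 2: at line 6 remove [fyd,hpuyt] add [siphl,dxm] -> 12 lines: gnt fnbkz bvw qjsxh hyw jmtp ewkvd siphl dxm fdi ecf qyee
Hunk 3: at line 8 remove [dxm] add [rkfjw,qed,kqelx] -> 14 lines: gnt fnbkz bvw qjsxh hyw jmtp ewkvd siphl rkfjw qed kqelx fdi ecf qyee
Hunk 4: at line 9 remove [qed,kqelx,fdi] add [oyonu,xwl] -> 13 lines: gnt fnbkz bvw qjsxh hyw jmtp ewkvd siphl rkfjw oyonu xwl ecf qyee
Hunk 5: at line 2 remove [qjsxh,hyw,jmtp] add [fbmpy,qws] -> 12 lines: gnt fnbkz bvw fbmpy qws ewkvd siphl rkfjw oyonu xwl ecf qyee
Hunk 6: at line 4 remove [qws,ewkvd] add [yeugz] -> 11 lines: gnt fnbkz bvw fbmpy yeugz siphl rkfjw oyonu xwl ecf qyee

Answer: gnt
fnbkz
bvw
fbmpy
yeugz
siphl
rkfjw
oyonu
xwl
ecf
qyee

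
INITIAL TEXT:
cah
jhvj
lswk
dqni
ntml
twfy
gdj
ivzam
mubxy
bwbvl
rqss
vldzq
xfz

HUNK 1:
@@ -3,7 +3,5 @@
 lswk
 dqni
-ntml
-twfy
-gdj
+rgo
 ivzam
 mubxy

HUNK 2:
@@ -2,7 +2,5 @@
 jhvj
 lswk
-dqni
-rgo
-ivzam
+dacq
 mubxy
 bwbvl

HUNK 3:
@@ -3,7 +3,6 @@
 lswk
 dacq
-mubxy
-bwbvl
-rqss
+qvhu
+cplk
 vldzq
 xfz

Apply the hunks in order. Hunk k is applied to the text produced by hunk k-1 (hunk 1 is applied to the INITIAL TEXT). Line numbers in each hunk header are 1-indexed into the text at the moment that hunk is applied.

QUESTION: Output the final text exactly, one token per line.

Hunk 1: at line 3 remove [ntml,twfy,gdj] add [rgo] -> 11 lines: cah jhvj lswk dqni rgo ivzam mubxy bwbvl rqss vldzq xfz
Hunk 2: at line 2 remove [dqni,rgo,ivzam] add [dacq] -> 9 lines: cah jhvj lswk dacq mubxy bwbvl rqss vldzq xfz
Hunk 3: at line 3 remove [mubxy,bwbvl,rqss] add [qvhu,cplk] -> 8 lines: cah jhvj lswk dacq qvhu cplk vldzq xfz

Answer: cah
jhvj
lswk
dacq
qvhu
cplk
vldzq
xfz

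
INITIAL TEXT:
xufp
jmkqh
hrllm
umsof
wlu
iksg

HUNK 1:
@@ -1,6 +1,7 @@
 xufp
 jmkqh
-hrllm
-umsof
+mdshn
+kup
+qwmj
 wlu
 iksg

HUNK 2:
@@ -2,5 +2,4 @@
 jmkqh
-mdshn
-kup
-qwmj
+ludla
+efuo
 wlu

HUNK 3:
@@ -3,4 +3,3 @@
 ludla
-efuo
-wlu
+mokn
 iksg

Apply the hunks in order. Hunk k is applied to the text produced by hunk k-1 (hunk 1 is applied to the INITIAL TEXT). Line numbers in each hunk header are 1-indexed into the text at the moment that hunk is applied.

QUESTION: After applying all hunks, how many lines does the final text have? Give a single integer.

Answer: 5

Derivation:
Hunk 1: at line 1 remove [hrllm,umsof] add [mdshn,kup,qwmj] -> 7 lines: xufp jmkqh mdshn kup qwmj wlu iksg
Hunk 2: at line 2 remove [mdshn,kup,qwmj] add [ludla,efuo] -> 6 lines: xufp jmkqh ludla efuo wlu iksg
Hunk 3: at line 3 remove [efuo,wlu] add [mokn] -> 5 lines: xufp jmkqh ludla mokn iksg
Final line count: 5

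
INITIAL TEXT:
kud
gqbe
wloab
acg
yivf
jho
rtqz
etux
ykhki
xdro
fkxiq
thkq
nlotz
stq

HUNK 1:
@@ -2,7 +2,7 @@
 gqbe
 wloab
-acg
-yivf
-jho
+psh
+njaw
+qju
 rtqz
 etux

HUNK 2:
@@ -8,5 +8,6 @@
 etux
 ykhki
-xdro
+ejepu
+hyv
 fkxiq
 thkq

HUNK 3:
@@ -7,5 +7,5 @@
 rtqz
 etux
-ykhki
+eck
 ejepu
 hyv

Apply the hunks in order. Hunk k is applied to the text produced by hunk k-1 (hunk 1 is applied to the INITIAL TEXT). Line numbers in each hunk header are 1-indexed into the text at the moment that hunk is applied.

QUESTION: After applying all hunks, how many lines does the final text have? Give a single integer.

Hunk 1: at line 2 remove [acg,yivf,jho] add [psh,njaw,qju] -> 14 lines: kud gqbe wloab psh njaw qju rtqz etux ykhki xdro fkxiq thkq nlotz stq
Hunk 2: at line 8 remove [xdro] add [ejepu,hyv] -> 15 lines: kud gqbe wloab psh njaw qju rtqz etux ykhki ejepu hyv fkxiq thkq nlotz stq
Hunk 3: at line 7 remove [ykhki] add [eck] -> 15 lines: kud gqbe wloab psh njaw qju rtqz etux eck ejepu hyv fkxiq thkq nlotz stq
Final line count: 15

Answer: 15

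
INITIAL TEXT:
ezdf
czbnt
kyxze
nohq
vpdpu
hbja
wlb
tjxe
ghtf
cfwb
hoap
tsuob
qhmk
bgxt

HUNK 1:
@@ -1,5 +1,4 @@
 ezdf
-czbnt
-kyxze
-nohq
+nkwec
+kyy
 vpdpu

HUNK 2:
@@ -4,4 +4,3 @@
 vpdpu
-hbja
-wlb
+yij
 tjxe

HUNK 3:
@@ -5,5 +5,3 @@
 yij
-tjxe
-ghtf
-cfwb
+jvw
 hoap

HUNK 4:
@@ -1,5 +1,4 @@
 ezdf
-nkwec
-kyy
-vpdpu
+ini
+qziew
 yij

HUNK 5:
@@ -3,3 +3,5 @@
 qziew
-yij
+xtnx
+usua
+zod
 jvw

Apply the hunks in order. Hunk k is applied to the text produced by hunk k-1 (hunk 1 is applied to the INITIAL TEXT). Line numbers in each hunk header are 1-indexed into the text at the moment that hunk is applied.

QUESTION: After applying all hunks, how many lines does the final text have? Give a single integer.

Answer: 11

Derivation:
Hunk 1: at line 1 remove [czbnt,kyxze,nohq] add [nkwec,kyy] -> 13 lines: ezdf nkwec kyy vpdpu hbja wlb tjxe ghtf cfwb hoap tsuob qhmk bgxt
Hunk 2: at line 4 remove [hbja,wlb] add [yij] -> 12 lines: ezdf nkwec kyy vpdpu yij tjxe ghtf cfwb hoap tsuob qhmk bgxt
Hunk 3: at line 5 remove [tjxe,ghtf,cfwb] add [jvw] -> 10 lines: ezdf nkwec kyy vpdpu yij jvw hoap tsuob qhmk bgxt
Hunk 4: at line 1 remove [nkwec,kyy,vpdpu] add [ini,qziew] -> 9 lines: ezdf ini qziew yij jvw hoap tsuob qhmk bgxt
Hunk 5: at line 3 remove [yij] add [xtnx,usua,zod] -> 11 lines: ezdf ini qziew xtnx usua zod jvw hoap tsuob qhmk bgxt
Final line count: 11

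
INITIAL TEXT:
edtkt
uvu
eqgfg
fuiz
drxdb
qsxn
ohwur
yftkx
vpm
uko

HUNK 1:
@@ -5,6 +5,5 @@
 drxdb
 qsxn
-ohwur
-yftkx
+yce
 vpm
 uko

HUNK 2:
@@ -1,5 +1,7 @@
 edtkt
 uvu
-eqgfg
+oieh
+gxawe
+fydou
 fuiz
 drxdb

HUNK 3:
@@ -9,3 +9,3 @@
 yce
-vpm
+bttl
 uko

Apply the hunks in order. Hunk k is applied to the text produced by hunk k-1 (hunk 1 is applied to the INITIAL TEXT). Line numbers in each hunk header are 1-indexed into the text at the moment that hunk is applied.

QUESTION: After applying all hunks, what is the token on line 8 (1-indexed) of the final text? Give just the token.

Answer: qsxn

Derivation:
Hunk 1: at line 5 remove [ohwur,yftkx] add [yce] -> 9 lines: edtkt uvu eqgfg fuiz drxdb qsxn yce vpm uko
Hunk 2: at line 1 remove [eqgfg] add [oieh,gxawe,fydou] -> 11 lines: edtkt uvu oieh gxawe fydou fuiz drxdb qsxn yce vpm uko
Hunk 3: at line 9 remove [vpm] add [bttl] -> 11 lines: edtkt uvu oieh gxawe fydou fuiz drxdb qsxn yce bttl uko
Final line 8: qsxn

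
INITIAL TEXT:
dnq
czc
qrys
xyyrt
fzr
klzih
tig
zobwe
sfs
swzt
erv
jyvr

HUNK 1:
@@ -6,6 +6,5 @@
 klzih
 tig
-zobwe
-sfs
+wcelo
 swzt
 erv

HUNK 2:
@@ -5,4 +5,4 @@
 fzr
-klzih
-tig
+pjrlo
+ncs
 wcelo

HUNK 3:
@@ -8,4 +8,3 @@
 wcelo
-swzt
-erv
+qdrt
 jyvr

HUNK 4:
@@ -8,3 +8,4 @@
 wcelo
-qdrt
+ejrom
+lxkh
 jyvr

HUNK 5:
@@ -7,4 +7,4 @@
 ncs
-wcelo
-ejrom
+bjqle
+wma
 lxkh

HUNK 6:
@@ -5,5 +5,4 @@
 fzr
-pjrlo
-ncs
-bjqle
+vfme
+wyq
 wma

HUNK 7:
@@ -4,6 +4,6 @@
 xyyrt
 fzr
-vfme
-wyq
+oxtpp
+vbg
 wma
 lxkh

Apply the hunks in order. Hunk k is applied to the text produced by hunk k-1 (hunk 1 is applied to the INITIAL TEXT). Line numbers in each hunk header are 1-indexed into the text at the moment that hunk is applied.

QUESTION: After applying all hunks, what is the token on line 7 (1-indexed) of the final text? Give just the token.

Answer: vbg

Derivation:
Hunk 1: at line 6 remove [zobwe,sfs] add [wcelo] -> 11 lines: dnq czc qrys xyyrt fzr klzih tig wcelo swzt erv jyvr
Hunk 2: at line 5 remove [klzih,tig] add [pjrlo,ncs] -> 11 lines: dnq czc qrys xyyrt fzr pjrlo ncs wcelo swzt erv jyvr
Hunk 3: at line 8 remove [swzt,erv] add [qdrt] -> 10 lines: dnq czc qrys xyyrt fzr pjrlo ncs wcelo qdrt jyvr
Hunk 4: at line 8 remove [qdrt] add [ejrom,lxkh] -> 11 lines: dnq czc qrys xyyrt fzr pjrlo ncs wcelo ejrom lxkh jyvr
Hunk 5: at line 7 remove [wcelo,ejrom] add [bjqle,wma] -> 11 lines: dnq czc qrys xyyrt fzr pjrlo ncs bjqle wma lxkh jyvr
Hunk 6: at line 5 remove [pjrlo,ncs,bjqle] add [vfme,wyq] -> 10 lines: dnq czc qrys xyyrt fzr vfme wyq wma lxkh jyvr
Hunk 7: at line 4 remove [vfme,wyq] add [oxtpp,vbg] -> 10 lines: dnq czc qrys xyyrt fzr oxtpp vbg wma lxkh jyvr
Final line 7: vbg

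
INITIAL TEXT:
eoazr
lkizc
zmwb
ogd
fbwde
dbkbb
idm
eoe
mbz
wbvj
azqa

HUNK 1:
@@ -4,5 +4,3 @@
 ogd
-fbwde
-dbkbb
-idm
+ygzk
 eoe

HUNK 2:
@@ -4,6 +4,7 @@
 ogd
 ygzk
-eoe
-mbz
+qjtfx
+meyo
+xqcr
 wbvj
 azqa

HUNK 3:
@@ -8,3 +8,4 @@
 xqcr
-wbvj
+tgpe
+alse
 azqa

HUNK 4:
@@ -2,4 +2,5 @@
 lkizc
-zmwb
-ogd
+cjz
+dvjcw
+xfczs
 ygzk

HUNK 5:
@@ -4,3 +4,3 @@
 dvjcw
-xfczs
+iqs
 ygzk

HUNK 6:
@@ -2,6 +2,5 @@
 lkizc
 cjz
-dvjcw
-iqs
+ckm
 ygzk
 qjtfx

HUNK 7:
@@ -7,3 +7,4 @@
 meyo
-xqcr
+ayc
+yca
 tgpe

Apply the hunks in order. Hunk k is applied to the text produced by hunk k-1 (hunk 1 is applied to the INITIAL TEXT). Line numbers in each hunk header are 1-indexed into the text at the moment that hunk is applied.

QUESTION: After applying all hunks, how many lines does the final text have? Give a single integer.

Hunk 1: at line 4 remove [fbwde,dbkbb,idm] add [ygzk] -> 9 lines: eoazr lkizc zmwb ogd ygzk eoe mbz wbvj azqa
Hunk 2: at line 4 remove [eoe,mbz] add [qjtfx,meyo,xqcr] -> 10 lines: eoazr lkizc zmwb ogd ygzk qjtfx meyo xqcr wbvj azqa
Hunk 3: at line 8 remove [wbvj] add [tgpe,alse] -> 11 lines: eoazr lkizc zmwb ogd ygzk qjtfx meyo xqcr tgpe alse azqa
Hunk 4: at line 2 remove [zmwb,ogd] add [cjz,dvjcw,xfczs] -> 12 lines: eoazr lkizc cjz dvjcw xfczs ygzk qjtfx meyo xqcr tgpe alse azqa
Hunk 5: at line 4 remove [xfczs] add [iqs] -> 12 lines: eoazr lkizc cjz dvjcw iqs ygzk qjtfx meyo xqcr tgpe alse azqa
Hunk 6: at line 2 remove [dvjcw,iqs] add [ckm] -> 11 lines: eoazr lkizc cjz ckm ygzk qjtfx meyo xqcr tgpe alse azqa
Hunk 7: at line 7 remove [xqcr] add [ayc,yca] -> 12 lines: eoazr lkizc cjz ckm ygzk qjtfx meyo ayc yca tgpe alse azqa
Final line count: 12

Answer: 12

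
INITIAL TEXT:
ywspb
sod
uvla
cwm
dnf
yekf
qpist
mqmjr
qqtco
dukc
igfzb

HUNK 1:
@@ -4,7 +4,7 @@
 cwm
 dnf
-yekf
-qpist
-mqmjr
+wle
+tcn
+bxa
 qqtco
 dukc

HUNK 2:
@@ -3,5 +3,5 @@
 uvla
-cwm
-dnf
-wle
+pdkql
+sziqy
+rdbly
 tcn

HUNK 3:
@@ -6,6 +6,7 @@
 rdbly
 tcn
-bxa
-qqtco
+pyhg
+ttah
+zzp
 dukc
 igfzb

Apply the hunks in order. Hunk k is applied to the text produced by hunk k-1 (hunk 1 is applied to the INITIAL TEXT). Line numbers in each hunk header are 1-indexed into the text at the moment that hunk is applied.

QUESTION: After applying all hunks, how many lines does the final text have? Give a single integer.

Hunk 1: at line 4 remove [yekf,qpist,mqmjr] add [wle,tcn,bxa] -> 11 lines: ywspb sod uvla cwm dnf wle tcn bxa qqtco dukc igfzb
Hunk 2: at line 3 remove [cwm,dnf,wle] add [pdkql,sziqy,rdbly] -> 11 lines: ywspb sod uvla pdkql sziqy rdbly tcn bxa qqtco dukc igfzb
Hunk 3: at line 6 remove [bxa,qqtco] add [pyhg,ttah,zzp] -> 12 lines: ywspb sod uvla pdkql sziqy rdbly tcn pyhg ttah zzp dukc igfzb
Final line count: 12

Answer: 12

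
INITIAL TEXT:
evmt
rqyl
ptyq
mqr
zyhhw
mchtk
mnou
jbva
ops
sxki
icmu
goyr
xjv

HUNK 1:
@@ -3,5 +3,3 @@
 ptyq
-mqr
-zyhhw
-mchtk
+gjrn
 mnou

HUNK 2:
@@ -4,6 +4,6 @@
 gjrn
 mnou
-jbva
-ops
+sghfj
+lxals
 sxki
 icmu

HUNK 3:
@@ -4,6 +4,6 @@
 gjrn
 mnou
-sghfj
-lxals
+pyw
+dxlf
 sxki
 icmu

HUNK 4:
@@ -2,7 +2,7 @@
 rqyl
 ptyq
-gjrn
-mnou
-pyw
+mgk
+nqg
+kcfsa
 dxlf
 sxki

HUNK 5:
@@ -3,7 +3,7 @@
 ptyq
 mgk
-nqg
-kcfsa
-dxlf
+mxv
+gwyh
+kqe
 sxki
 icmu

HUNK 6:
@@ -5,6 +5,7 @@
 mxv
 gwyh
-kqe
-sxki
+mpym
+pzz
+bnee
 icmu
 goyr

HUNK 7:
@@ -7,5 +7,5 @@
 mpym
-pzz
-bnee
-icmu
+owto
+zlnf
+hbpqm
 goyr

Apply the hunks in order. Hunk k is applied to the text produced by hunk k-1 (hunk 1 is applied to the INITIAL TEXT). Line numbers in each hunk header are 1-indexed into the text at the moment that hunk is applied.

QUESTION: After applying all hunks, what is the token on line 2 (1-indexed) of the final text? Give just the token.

Hunk 1: at line 3 remove [mqr,zyhhw,mchtk] add [gjrn] -> 11 lines: evmt rqyl ptyq gjrn mnou jbva ops sxki icmu goyr xjv
Hunk 2: at line 4 remove [jbva,ops] add [sghfj,lxals] -> 11 lines: evmt rqyl ptyq gjrn mnou sghfj lxals sxki icmu goyr xjv
Hunk 3: at line 4 remove [sghfj,lxals] add [pyw,dxlf] -> 11 lines: evmt rqyl ptyq gjrn mnou pyw dxlf sxki icmu goyr xjv
Hunk 4: at line 2 remove [gjrn,mnou,pyw] add [mgk,nqg,kcfsa] -> 11 lines: evmt rqyl ptyq mgk nqg kcfsa dxlf sxki icmu goyr xjv
Hunk 5: at line 3 remove [nqg,kcfsa,dxlf] add [mxv,gwyh,kqe] -> 11 lines: evmt rqyl ptyq mgk mxv gwyh kqe sxki icmu goyr xjv
Hunk 6: at line 5 remove [kqe,sxki] add [mpym,pzz,bnee] -> 12 lines: evmt rqyl ptyq mgk mxv gwyh mpym pzz bnee icmu goyr xjv
Hunk 7: at line 7 remove [pzz,bnee,icmu] add [owto,zlnf,hbpqm] -> 12 lines: evmt rqyl ptyq mgk mxv gwyh mpym owto zlnf hbpqm goyr xjv
Final line 2: rqyl

Answer: rqyl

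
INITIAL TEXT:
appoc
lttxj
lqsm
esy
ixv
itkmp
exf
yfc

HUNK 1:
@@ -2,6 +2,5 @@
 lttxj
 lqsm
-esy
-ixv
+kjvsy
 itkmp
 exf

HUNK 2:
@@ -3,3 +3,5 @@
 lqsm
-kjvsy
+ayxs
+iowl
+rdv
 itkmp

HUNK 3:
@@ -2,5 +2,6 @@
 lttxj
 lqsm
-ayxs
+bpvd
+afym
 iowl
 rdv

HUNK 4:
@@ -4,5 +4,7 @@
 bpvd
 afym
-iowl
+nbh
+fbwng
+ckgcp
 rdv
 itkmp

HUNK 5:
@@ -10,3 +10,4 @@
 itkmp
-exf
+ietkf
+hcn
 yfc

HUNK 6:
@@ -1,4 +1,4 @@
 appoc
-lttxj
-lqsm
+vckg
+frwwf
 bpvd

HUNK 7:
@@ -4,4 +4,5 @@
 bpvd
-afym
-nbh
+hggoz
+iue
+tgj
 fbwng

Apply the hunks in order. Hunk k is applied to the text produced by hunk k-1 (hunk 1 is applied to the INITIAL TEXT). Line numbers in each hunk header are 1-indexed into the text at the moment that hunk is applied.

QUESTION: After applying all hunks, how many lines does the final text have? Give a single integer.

Hunk 1: at line 2 remove [esy,ixv] add [kjvsy] -> 7 lines: appoc lttxj lqsm kjvsy itkmp exf yfc
Hunk 2: at line 3 remove [kjvsy] add [ayxs,iowl,rdv] -> 9 lines: appoc lttxj lqsm ayxs iowl rdv itkmp exf yfc
Hunk 3: at line 2 remove [ayxs] add [bpvd,afym] -> 10 lines: appoc lttxj lqsm bpvd afym iowl rdv itkmp exf yfc
Hunk 4: at line 4 remove [iowl] add [nbh,fbwng,ckgcp] -> 12 lines: appoc lttxj lqsm bpvd afym nbh fbwng ckgcp rdv itkmp exf yfc
Hunk 5: at line 10 remove [exf] add [ietkf,hcn] -> 13 lines: appoc lttxj lqsm bpvd afym nbh fbwng ckgcp rdv itkmp ietkf hcn yfc
Hunk 6: at line 1 remove [lttxj,lqsm] add [vckg,frwwf] -> 13 lines: appoc vckg frwwf bpvd afym nbh fbwng ckgcp rdv itkmp ietkf hcn yfc
Hunk 7: at line 4 remove [afym,nbh] add [hggoz,iue,tgj] -> 14 lines: appoc vckg frwwf bpvd hggoz iue tgj fbwng ckgcp rdv itkmp ietkf hcn yfc
Final line count: 14

Answer: 14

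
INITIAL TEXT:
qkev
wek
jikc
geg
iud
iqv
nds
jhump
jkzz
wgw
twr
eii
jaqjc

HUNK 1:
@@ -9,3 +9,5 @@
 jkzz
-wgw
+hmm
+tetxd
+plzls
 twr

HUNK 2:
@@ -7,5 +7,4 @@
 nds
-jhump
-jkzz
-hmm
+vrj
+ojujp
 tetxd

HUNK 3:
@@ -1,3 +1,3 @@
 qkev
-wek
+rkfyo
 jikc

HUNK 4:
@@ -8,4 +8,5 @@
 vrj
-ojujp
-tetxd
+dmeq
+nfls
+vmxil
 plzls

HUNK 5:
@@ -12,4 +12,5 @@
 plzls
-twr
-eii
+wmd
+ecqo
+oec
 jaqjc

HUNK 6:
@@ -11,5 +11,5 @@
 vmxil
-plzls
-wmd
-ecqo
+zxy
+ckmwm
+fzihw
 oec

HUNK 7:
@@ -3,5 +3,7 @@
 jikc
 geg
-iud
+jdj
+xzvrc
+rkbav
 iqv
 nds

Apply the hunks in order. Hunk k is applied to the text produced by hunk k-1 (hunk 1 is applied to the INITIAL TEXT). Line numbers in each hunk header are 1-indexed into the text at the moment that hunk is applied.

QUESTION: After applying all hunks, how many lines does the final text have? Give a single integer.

Hunk 1: at line 9 remove [wgw] add [hmm,tetxd,plzls] -> 15 lines: qkev wek jikc geg iud iqv nds jhump jkzz hmm tetxd plzls twr eii jaqjc
Hunk 2: at line 7 remove [jhump,jkzz,hmm] add [vrj,ojujp] -> 14 lines: qkev wek jikc geg iud iqv nds vrj ojujp tetxd plzls twr eii jaqjc
Hunk 3: at line 1 remove [wek] add [rkfyo] -> 14 lines: qkev rkfyo jikc geg iud iqv nds vrj ojujp tetxd plzls twr eii jaqjc
Hunk 4: at line 8 remove [ojujp,tetxd] add [dmeq,nfls,vmxil] -> 15 lines: qkev rkfyo jikc geg iud iqv nds vrj dmeq nfls vmxil plzls twr eii jaqjc
Hunk 5: at line 12 remove [twr,eii] add [wmd,ecqo,oec] -> 16 lines: qkev rkfyo jikc geg iud iqv nds vrj dmeq nfls vmxil plzls wmd ecqo oec jaqjc
Hunk 6: at line 11 remove [plzls,wmd,ecqo] add [zxy,ckmwm,fzihw] -> 16 lines: qkev rkfyo jikc geg iud iqv nds vrj dmeq nfls vmxil zxy ckmwm fzihw oec jaqjc
Hunk 7: at line 3 remove [iud] add [jdj,xzvrc,rkbav] -> 18 lines: qkev rkfyo jikc geg jdj xzvrc rkbav iqv nds vrj dmeq nfls vmxil zxy ckmwm fzihw oec jaqjc
Final line count: 18

Answer: 18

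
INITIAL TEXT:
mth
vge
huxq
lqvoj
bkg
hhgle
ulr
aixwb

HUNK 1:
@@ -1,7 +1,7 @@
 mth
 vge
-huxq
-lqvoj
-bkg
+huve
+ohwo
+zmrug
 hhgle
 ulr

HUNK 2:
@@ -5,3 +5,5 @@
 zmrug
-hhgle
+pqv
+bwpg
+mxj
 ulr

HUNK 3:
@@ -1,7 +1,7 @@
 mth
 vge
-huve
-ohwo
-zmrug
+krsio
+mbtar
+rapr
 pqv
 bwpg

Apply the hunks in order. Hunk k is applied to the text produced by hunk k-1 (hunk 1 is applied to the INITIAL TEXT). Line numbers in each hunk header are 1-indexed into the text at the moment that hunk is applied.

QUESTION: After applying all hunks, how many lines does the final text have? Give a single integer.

Hunk 1: at line 1 remove [huxq,lqvoj,bkg] add [huve,ohwo,zmrug] -> 8 lines: mth vge huve ohwo zmrug hhgle ulr aixwb
Hunk 2: at line 5 remove [hhgle] add [pqv,bwpg,mxj] -> 10 lines: mth vge huve ohwo zmrug pqv bwpg mxj ulr aixwb
Hunk 3: at line 1 remove [huve,ohwo,zmrug] add [krsio,mbtar,rapr] -> 10 lines: mth vge krsio mbtar rapr pqv bwpg mxj ulr aixwb
Final line count: 10

Answer: 10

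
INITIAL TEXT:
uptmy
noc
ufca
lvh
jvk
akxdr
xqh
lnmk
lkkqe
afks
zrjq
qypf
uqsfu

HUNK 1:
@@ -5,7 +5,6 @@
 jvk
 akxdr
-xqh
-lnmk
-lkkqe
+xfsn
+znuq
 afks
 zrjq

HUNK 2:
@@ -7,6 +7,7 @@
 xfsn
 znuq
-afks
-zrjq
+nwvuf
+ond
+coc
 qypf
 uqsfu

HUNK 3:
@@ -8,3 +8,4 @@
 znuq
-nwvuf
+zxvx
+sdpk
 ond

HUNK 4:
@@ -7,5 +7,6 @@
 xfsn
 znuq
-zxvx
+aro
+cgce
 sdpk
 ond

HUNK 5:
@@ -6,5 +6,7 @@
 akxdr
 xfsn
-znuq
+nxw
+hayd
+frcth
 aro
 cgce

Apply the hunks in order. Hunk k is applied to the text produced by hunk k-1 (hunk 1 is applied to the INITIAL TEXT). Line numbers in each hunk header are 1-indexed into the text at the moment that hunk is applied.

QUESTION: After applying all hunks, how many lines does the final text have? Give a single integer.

Answer: 17

Derivation:
Hunk 1: at line 5 remove [xqh,lnmk,lkkqe] add [xfsn,znuq] -> 12 lines: uptmy noc ufca lvh jvk akxdr xfsn znuq afks zrjq qypf uqsfu
Hunk 2: at line 7 remove [afks,zrjq] add [nwvuf,ond,coc] -> 13 lines: uptmy noc ufca lvh jvk akxdr xfsn znuq nwvuf ond coc qypf uqsfu
Hunk 3: at line 8 remove [nwvuf] add [zxvx,sdpk] -> 14 lines: uptmy noc ufca lvh jvk akxdr xfsn znuq zxvx sdpk ond coc qypf uqsfu
Hunk 4: at line 7 remove [zxvx] add [aro,cgce] -> 15 lines: uptmy noc ufca lvh jvk akxdr xfsn znuq aro cgce sdpk ond coc qypf uqsfu
Hunk 5: at line 6 remove [znuq] add [nxw,hayd,frcth] -> 17 lines: uptmy noc ufca lvh jvk akxdr xfsn nxw hayd frcth aro cgce sdpk ond coc qypf uqsfu
Final line count: 17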